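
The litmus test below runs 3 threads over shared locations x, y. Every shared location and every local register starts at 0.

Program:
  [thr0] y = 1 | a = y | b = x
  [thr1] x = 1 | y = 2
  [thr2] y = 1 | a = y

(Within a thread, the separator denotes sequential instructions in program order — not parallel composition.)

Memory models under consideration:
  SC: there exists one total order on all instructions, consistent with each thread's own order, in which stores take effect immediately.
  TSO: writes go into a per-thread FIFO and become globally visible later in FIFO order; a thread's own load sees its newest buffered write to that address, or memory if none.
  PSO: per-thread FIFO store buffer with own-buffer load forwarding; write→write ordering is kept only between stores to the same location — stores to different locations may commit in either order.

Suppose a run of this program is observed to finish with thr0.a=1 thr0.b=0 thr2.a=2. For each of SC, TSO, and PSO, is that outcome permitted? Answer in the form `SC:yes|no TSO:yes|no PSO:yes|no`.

SC:yes TSO:yes PSO:yes

outcome vector order: (thr0.a,thr0.b,thr2.a)
under SC → <1 0 1>; <1 0 2>; <1 1 1>; <1 1 2>; <2 1 1>; <2 1 2>
under TSO → <1 0 1>; <1 0 2>; <1 1 1>; <1 1 2>; <2 1 1>; <2 1 2>
under PSO → <1 0 1>; <1 0 2>; <1 1 1>; <1 1 2>; <2 0 1>; <2 0 2>; <2 1 1>; <2 1 2>
target <1 0 2> ∈ {SC,TSO,PSO}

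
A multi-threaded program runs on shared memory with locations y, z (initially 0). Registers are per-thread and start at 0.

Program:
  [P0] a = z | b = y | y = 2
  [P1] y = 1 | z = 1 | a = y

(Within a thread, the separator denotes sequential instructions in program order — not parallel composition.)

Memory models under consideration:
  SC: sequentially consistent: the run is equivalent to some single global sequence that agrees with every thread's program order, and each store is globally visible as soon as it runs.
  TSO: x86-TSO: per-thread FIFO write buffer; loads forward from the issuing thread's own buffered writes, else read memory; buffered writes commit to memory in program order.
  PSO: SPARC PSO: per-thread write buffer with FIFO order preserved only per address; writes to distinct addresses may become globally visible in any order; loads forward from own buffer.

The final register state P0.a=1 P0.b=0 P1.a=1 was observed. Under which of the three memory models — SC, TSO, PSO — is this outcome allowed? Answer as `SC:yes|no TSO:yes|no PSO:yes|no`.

outcome vector order: (P0.a,P0.b,P1.a)
SC: 6 outcomes — {(0,0,1), (0,0,2), (0,1,1), (0,1,2), (1,1,1), (1,1,2)}
TSO: 6 outcomes — {(0,0,1), (0,0,2), (0,1,1), (0,1,2), (1,1,1), (1,1,2)}
PSO: 8 outcomes — {(0,0,1), (0,0,2), (0,1,1), (0,1,2), (1,0,1), (1,0,2), (1,1,1), (1,1,2)}
target (1,0,1) ∈ {PSO}

SC:no TSO:no PSO:yes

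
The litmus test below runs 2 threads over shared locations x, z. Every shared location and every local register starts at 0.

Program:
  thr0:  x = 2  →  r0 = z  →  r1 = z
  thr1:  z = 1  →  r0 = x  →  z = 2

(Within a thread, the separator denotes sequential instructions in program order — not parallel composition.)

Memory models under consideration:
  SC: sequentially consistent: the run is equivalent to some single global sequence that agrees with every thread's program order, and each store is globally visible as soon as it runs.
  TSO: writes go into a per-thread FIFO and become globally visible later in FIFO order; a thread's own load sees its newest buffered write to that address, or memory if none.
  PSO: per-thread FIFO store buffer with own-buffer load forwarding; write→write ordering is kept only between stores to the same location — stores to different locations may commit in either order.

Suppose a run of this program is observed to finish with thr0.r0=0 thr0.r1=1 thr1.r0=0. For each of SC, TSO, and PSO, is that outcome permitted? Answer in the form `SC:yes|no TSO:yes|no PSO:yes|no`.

SC:no TSO:yes PSO:yes

outcome vector order: (thr0.r0,thr0.r1,thr1.r0)
[SC] allowed = {002 012 022 110 112 120 122 220 222}
[TSO] allowed = {000 002 010 012 020 022 110 112 120 122 220 222}
[PSO] allowed = {000 002 010 012 020 022 110 112 120 122 220 222}
target 010 ∈ {TSO,PSO}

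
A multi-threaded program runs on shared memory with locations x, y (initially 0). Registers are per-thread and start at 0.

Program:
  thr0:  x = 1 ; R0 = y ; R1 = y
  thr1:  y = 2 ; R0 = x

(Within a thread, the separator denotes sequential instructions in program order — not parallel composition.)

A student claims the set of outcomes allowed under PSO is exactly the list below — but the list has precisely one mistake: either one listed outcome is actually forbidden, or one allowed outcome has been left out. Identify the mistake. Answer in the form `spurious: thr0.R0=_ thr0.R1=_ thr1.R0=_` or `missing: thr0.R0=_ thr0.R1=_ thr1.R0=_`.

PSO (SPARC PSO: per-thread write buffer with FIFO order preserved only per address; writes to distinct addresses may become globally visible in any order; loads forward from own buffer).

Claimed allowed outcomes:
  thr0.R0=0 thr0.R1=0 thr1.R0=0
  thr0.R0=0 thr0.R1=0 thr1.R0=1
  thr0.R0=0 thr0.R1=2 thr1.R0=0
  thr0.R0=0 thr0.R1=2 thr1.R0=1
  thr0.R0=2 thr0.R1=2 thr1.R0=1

outcome vector order: (thr0.R0,thr0.R1,thr1.R0)
under PSO → <0 0 0> <0 0 1> <0 2 0> <0 2 1> <2 2 0> <2 2 1>
PSO∖claimed = {<2 2 0>}

missing: thr0.R0=2 thr0.R1=2 thr1.R0=0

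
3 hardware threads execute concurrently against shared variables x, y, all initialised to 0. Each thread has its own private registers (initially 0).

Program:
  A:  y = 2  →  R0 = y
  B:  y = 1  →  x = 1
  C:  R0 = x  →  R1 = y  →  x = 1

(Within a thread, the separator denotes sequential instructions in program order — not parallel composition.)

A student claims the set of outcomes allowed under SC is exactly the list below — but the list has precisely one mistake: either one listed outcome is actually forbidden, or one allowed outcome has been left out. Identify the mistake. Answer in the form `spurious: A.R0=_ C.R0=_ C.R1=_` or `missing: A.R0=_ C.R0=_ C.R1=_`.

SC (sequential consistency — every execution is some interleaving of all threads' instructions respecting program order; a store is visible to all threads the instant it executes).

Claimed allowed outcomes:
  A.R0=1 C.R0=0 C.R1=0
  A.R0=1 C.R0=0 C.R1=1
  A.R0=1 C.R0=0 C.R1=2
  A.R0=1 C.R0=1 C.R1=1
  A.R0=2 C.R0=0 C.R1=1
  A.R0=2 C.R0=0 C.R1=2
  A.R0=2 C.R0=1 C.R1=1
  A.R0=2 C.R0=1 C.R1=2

outcome vector order: (A.R0,C.R0,C.R1)
SC: 9 outcomes — {1/0/0, 1/0/1, 1/0/2, 1/1/1, 2/0/0, 2/0/1, 2/0/2, 2/1/1, 2/1/2}
SC∖claimed = {2/0/0}

missing: A.R0=2 C.R0=0 C.R1=0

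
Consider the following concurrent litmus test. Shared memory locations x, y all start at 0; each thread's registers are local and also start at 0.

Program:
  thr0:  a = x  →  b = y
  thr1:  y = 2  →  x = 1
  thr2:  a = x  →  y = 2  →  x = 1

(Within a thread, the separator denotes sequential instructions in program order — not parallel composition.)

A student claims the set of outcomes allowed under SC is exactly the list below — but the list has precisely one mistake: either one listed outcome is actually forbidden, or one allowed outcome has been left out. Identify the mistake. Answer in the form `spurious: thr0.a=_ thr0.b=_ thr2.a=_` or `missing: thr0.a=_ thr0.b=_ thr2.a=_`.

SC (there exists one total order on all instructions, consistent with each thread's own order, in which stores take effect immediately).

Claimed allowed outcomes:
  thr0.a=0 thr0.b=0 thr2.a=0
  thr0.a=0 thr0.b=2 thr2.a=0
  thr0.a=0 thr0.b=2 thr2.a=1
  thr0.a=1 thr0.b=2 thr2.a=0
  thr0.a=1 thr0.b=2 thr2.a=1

outcome vector order: (thr0.a,thr0.b,thr2.a)
SC: 6 outcomes — {000 001 020 021 120 121}
SC∖claimed = {001}

missing: thr0.a=0 thr0.b=0 thr2.a=1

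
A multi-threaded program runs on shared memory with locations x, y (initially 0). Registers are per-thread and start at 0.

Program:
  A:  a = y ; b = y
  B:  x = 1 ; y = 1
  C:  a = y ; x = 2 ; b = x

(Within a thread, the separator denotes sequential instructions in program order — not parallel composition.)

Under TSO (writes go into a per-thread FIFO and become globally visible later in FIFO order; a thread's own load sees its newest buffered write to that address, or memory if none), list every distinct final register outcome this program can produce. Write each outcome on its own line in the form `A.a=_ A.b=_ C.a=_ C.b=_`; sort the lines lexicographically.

outcome vector order: (A.a,A.b,C.a,C.b)
|TSO outcomes| = 9

A.a=0 A.b=0 C.a=0 C.b=1
A.a=0 A.b=0 C.a=0 C.b=2
A.a=0 A.b=0 C.a=1 C.b=2
A.a=0 A.b=1 C.a=0 C.b=1
A.a=0 A.b=1 C.a=0 C.b=2
A.a=0 A.b=1 C.a=1 C.b=2
A.a=1 A.b=1 C.a=0 C.b=1
A.a=1 A.b=1 C.a=0 C.b=2
A.a=1 A.b=1 C.a=1 C.b=2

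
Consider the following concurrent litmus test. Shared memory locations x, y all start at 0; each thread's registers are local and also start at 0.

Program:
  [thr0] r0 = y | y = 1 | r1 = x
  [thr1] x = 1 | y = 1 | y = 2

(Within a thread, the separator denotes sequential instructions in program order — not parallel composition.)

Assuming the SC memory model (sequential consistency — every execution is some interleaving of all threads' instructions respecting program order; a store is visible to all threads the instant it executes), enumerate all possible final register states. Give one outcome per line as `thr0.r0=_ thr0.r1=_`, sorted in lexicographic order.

thr0.r0=0 thr0.r1=0
thr0.r0=0 thr0.r1=1
thr0.r0=1 thr0.r1=1
thr0.r0=2 thr0.r1=1

outcome vector order: (thr0.r0,thr0.r1)
|SC outcomes| = 4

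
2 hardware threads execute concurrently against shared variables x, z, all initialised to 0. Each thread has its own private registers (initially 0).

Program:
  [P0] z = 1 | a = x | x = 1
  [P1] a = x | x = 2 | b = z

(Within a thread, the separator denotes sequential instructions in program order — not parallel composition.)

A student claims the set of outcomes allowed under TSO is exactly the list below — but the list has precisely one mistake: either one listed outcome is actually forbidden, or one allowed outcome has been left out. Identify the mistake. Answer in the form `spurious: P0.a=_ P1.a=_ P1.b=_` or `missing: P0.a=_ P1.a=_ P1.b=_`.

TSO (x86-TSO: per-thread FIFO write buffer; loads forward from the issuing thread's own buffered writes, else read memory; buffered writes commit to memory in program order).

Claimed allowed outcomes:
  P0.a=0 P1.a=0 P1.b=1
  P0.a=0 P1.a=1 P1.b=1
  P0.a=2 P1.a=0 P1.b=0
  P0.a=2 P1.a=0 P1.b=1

missing: P0.a=0 P1.a=0 P1.b=0

outcome vector order: (P0.a,P1.a,P1.b)
[TSO] allowed = {0/0/0; 0/0/1; 0/1/1; 2/0/0; 2/0/1}
TSO∖claimed = {0/0/0}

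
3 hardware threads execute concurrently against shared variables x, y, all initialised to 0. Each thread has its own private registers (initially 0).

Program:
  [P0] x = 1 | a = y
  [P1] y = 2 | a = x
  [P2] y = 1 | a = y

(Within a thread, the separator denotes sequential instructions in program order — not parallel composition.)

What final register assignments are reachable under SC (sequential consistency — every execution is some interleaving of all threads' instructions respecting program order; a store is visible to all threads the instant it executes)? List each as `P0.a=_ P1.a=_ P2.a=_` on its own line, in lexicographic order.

P0.a=0 P1.a=1 P2.a=1
P0.a=0 P1.a=1 P2.a=2
P0.a=1 P1.a=0 P2.a=1
P0.a=1 P1.a=1 P2.a=1
P0.a=1 P1.a=1 P2.a=2
P0.a=2 P1.a=0 P2.a=1
P0.a=2 P1.a=0 P2.a=2
P0.a=2 P1.a=1 P2.a=1
P0.a=2 P1.a=1 P2.a=2

outcome vector order: (P0.a,P1.a,P2.a)
|SC outcomes| = 9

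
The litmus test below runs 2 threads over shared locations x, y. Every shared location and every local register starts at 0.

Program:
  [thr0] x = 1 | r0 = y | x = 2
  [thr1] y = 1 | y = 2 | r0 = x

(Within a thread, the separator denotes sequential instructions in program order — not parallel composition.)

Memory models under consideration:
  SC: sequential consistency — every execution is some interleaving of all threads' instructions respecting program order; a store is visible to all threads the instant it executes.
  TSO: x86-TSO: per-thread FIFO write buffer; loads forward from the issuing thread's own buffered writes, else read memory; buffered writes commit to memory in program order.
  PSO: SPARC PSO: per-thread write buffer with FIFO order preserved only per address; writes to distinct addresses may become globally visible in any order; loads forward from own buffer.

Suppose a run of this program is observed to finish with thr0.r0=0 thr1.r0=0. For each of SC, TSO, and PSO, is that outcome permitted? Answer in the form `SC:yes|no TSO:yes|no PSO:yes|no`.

SC:no TSO:yes PSO:yes

outcome vector order: (thr0.r0,thr1.r0)
[SC] allowed = {<0 1>, <0 2>, <1 1>, <1 2>, <2 0>, <2 1>, <2 2>}
[TSO] allowed = {<0 0>, <0 1>, <0 2>, <1 0>, <1 1>, <1 2>, <2 0>, <2 1>, <2 2>}
[PSO] allowed = {<0 0>, <0 1>, <0 2>, <1 0>, <1 1>, <1 2>, <2 0>, <2 1>, <2 2>}
target <0 0> ∈ {TSO,PSO}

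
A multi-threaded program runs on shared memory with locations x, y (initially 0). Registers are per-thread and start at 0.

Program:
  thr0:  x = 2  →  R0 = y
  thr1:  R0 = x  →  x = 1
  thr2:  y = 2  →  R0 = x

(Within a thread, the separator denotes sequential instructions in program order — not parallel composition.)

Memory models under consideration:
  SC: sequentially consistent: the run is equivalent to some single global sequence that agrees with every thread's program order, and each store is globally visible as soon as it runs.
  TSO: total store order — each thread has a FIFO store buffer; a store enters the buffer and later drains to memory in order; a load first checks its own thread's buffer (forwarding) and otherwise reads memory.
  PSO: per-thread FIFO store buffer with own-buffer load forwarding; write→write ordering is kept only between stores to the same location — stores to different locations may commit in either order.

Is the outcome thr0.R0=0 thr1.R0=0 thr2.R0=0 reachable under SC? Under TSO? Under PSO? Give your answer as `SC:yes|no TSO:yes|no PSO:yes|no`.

SC:no TSO:yes PSO:yes

outcome vector order: (thr0.R0,thr1.R0,thr2.R0)
[SC] allowed = {001; 002; 021; 022; 200; 201; 202; 220; 221; 222}
[TSO] allowed = {000; 001; 002; 020; 021; 022; 200; 201; 202; 220; 221; 222}
[PSO] allowed = {000; 001; 002; 020; 021; 022; 200; 201; 202; 220; 221; 222}
target 000 ∈ {TSO,PSO}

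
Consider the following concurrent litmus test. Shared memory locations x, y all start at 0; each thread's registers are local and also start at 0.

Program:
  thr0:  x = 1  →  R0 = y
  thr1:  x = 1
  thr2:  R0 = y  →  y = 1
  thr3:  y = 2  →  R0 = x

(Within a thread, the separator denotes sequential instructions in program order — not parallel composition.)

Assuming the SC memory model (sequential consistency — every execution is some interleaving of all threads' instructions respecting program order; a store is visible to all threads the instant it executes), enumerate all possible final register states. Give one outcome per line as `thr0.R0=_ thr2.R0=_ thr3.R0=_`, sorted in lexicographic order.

thr0.R0=0 thr2.R0=0 thr3.R0=1
thr0.R0=0 thr2.R0=2 thr3.R0=1
thr0.R0=1 thr2.R0=0 thr3.R0=0
thr0.R0=1 thr2.R0=0 thr3.R0=1
thr0.R0=1 thr2.R0=2 thr3.R0=0
thr0.R0=1 thr2.R0=2 thr3.R0=1
thr0.R0=2 thr2.R0=0 thr3.R0=0
thr0.R0=2 thr2.R0=0 thr3.R0=1
thr0.R0=2 thr2.R0=2 thr3.R0=0
thr0.R0=2 thr2.R0=2 thr3.R0=1

outcome vector order: (thr0.R0,thr2.R0,thr3.R0)
|SC outcomes| = 10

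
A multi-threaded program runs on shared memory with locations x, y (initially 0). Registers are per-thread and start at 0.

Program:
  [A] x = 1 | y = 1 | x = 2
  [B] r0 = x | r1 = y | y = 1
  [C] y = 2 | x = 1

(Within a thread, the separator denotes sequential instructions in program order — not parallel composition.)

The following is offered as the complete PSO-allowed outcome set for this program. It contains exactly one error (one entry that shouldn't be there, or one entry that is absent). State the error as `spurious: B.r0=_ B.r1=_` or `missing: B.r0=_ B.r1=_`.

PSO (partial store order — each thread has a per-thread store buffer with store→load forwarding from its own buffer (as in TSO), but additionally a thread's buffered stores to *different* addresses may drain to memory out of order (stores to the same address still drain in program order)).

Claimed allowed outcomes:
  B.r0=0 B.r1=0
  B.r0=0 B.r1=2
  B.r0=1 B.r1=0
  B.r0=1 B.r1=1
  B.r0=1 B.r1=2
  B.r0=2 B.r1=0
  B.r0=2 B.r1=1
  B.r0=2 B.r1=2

outcome vector order: (B.r0,B.r1)
under PSO → (0,0) (0,1) (0,2) (1,0) (1,1) (1,2) (2,0) (2,1) (2,2)
PSO∖claimed = {(0,1)}

missing: B.r0=0 B.r1=1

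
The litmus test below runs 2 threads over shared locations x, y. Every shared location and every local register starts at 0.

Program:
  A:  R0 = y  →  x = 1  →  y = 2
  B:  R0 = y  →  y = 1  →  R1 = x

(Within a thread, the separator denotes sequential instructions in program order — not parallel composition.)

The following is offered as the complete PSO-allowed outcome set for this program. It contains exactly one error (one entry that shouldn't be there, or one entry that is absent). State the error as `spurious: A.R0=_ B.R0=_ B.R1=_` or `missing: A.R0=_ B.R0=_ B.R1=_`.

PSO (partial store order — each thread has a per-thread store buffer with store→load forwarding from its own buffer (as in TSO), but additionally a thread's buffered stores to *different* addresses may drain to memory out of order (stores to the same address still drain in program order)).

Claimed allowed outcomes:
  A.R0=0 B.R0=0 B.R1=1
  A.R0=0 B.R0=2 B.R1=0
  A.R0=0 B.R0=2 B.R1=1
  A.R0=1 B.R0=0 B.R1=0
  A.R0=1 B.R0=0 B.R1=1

missing: A.R0=0 B.R0=0 B.R1=0

outcome vector order: (A.R0,B.R0,B.R1)
PSO (6): (0,0,0); (0,0,1); (0,2,0); (0,2,1); (1,0,0); (1,0,1)
PSO∖claimed = {(0,0,0)}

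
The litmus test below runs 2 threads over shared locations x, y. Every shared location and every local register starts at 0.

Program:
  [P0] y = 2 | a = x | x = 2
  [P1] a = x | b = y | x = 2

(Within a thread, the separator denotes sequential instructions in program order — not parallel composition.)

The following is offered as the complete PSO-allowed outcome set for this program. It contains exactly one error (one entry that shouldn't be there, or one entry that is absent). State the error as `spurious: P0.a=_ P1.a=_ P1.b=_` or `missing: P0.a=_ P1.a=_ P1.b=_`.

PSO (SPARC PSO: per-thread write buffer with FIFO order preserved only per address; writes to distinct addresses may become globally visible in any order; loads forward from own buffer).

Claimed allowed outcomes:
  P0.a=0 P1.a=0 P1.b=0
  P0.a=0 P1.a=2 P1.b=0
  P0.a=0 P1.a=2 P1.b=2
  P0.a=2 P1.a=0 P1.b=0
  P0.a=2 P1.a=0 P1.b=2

outcome vector order: (P0.a,P1.a,P1.b)
[PSO] allowed = {000; 002; 020; 022; 200; 202}
PSO∖claimed = {002}

missing: P0.a=0 P1.a=0 P1.b=2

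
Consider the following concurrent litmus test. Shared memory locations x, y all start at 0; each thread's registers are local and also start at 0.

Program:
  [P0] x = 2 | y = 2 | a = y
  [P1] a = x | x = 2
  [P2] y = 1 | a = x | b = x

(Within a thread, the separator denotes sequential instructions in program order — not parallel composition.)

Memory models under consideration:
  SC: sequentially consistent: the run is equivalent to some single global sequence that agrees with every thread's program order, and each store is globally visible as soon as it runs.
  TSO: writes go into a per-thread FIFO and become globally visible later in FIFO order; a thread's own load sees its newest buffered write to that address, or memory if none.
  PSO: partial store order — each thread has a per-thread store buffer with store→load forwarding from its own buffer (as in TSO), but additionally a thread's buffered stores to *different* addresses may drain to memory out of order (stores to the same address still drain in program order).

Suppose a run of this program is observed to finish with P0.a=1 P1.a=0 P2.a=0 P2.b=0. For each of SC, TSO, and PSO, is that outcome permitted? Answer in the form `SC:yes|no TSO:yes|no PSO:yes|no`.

SC:no TSO:yes PSO:yes

outcome vector order: (P0.a,P1.a,P2.a,P2.b)
under SC → 1/0/2/2 1/2/2/2 2/0/0/0 2/0/0/2 2/0/2/2 2/2/0/0 2/2/0/2 2/2/2/2
under TSO → 1/0/0/0 1/0/0/2 1/0/2/2 1/2/0/0 1/2/0/2 1/2/2/2 2/0/0/0 2/0/0/2 2/0/2/2 2/2/0/0 2/2/0/2 2/2/2/2
under PSO → 1/0/0/0 1/0/0/2 1/0/2/2 1/2/0/0 1/2/0/2 1/2/2/2 2/0/0/0 2/0/0/2 2/0/2/2 2/2/0/0 2/2/0/2 2/2/2/2
target 1/0/0/0 ∈ {TSO,PSO}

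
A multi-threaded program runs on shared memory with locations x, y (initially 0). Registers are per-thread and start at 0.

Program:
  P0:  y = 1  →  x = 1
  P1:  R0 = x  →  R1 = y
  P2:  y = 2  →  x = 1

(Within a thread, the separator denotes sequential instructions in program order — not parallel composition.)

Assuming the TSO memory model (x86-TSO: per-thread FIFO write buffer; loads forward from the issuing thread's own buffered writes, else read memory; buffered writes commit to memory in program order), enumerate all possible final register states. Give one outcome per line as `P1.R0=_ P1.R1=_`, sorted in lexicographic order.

P1.R0=0 P1.R1=0
P1.R0=0 P1.R1=1
P1.R0=0 P1.R1=2
P1.R0=1 P1.R1=1
P1.R0=1 P1.R1=2

outcome vector order: (P1.R0,P1.R1)
|TSO outcomes| = 5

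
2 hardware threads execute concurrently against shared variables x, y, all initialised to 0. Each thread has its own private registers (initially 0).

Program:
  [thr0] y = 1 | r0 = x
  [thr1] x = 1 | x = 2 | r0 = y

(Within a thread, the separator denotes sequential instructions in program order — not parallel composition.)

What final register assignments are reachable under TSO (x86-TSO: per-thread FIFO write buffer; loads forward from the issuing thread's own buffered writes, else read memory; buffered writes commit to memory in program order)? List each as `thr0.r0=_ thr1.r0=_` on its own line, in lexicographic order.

outcome vector order: (thr0.r0,thr1.r0)
|TSO outcomes| = 6

thr0.r0=0 thr1.r0=0
thr0.r0=0 thr1.r0=1
thr0.r0=1 thr1.r0=0
thr0.r0=1 thr1.r0=1
thr0.r0=2 thr1.r0=0
thr0.r0=2 thr1.r0=1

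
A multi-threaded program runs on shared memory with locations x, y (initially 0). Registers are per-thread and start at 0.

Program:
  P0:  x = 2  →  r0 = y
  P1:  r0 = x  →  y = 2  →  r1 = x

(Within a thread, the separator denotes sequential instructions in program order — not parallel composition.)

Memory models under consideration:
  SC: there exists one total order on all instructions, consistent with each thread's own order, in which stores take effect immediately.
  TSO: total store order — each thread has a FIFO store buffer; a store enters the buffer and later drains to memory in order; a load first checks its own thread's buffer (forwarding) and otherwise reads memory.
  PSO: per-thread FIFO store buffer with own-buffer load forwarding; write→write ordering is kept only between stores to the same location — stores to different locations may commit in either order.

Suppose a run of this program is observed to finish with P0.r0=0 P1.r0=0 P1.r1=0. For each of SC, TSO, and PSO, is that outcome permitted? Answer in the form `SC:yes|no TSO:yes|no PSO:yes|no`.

SC:no TSO:yes PSO:yes

outcome vector order: (P0.r0,P1.r0,P1.r1)
SC: 5 outcomes — {<0 0 2>; <0 2 2>; <2 0 0>; <2 0 2>; <2 2 2>}
TSO: 6 outcomes — {<0 0 0>; <0 0 2>; <0 2 2>; <2 0 0>; <2 0 2>; <2 2 2>}
PSO: 6 outcomes — {<0 0 0>; <0 0 2>; <0 2 2>; <2 0 0>; <2 0 2>; <2 2 2>}
target <0 0 0> ∈ {TSO,PSO}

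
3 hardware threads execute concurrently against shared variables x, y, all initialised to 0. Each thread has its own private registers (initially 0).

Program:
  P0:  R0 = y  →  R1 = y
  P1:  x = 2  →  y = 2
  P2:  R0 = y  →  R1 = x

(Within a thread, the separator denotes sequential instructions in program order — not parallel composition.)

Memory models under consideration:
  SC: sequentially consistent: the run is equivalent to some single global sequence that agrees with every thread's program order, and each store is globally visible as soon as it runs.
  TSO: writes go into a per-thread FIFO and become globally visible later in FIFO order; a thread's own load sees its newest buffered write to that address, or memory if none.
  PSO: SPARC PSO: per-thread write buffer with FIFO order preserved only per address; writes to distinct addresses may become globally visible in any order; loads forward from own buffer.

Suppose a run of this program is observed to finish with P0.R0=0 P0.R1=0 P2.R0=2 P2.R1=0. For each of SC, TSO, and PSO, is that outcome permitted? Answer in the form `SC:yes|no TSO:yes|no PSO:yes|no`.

outcome vector order: (P0.R0,P0.R1,P2.R0,P2.R1)
[SC] allowed = {(0,0,0,0) (0,0,0,2) (0,0,2,2) (0,2,0,0) (0,2,0,2) (0,2,2,2) (2,2,0,0) (2,2,0,2) (2,2,2,2)}
[TSO] allowed = {(0,0,0,0) (0,0,0,2) (0,0,2,2) (0,2,0,0) (0,2,0,2) (0,2,2,2) (2,2,0,0) (2,2,0,2) (2,2,2,2)}
[PSO] allowed = {(0,0,0,0) (0,0,0,2) (0,0,2,0) (0,0,2,2) (0,2,0,0) (0,2,0,2) (0,2,2,0) (0,2,2,2) (2,2,0,0) (2,2,0,2) (2,2,2,0) (2,2,2,2)}
target (0,0,2,0) ∈ {PSO}

SC:no TSO:no PSO:yes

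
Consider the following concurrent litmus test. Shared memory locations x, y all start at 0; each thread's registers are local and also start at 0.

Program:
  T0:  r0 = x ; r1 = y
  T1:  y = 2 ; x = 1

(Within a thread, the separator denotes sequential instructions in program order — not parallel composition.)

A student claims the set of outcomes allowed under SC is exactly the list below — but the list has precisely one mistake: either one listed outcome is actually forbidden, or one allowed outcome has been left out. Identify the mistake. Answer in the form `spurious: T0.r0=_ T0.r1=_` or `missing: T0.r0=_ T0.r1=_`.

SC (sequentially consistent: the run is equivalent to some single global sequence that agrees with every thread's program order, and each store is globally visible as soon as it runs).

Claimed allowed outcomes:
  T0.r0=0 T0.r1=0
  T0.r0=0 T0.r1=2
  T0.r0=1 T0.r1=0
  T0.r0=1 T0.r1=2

spurious: T0.r0=1 T0.r1=0

outcome vector order: (T0.r0,T0.r1)
SC (3): 0/0; 0/2; 1/2
claimed∖SC = {1/0}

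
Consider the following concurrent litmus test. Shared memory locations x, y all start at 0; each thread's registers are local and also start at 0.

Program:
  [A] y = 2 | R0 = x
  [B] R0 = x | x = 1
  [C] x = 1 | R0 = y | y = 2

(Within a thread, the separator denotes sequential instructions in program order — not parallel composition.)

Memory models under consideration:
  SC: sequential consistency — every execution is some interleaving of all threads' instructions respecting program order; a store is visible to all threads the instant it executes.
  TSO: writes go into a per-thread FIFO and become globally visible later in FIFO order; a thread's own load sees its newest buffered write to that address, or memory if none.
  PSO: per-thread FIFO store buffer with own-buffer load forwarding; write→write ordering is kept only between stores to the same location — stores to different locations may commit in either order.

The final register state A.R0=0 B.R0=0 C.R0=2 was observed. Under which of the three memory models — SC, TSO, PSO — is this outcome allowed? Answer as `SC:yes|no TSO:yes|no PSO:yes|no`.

SC:yes TSO:yes PSO:yes

outcome vector order: (A.R0,B.R0,C.R0)
SC (6): 0/0/2; 0/1/2; 1/0/0; 1/0/2; 1/1/0; 1/1/2
TSO (8): 0/0/0; 0/0/2; 0/1/0; 0/1/2; 1/0/0; 1/0/2; 1/1/0; 1/1/2
PSO (8): 0/0/0; 0/0/2; 0/1/0; 0/1/2; 1/0/0; 1/0/2; 1/1/0; 1/1/2
target 0/0/2 ∈ {SC,TSO,PSO}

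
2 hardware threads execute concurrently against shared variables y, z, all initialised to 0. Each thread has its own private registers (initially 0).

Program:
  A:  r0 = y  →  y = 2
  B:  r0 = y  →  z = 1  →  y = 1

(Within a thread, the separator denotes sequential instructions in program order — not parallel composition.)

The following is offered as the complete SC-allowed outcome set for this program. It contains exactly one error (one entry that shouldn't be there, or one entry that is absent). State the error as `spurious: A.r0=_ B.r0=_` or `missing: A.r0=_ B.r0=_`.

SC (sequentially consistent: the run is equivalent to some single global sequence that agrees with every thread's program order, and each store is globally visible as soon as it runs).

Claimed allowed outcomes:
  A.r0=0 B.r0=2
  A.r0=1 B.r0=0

missing: A.r0=0 B.r0=0

outcome vector order: (A.r0,B.r0)
under SC → 0/0 0/2 1/0
SC∖claimed = {0/0}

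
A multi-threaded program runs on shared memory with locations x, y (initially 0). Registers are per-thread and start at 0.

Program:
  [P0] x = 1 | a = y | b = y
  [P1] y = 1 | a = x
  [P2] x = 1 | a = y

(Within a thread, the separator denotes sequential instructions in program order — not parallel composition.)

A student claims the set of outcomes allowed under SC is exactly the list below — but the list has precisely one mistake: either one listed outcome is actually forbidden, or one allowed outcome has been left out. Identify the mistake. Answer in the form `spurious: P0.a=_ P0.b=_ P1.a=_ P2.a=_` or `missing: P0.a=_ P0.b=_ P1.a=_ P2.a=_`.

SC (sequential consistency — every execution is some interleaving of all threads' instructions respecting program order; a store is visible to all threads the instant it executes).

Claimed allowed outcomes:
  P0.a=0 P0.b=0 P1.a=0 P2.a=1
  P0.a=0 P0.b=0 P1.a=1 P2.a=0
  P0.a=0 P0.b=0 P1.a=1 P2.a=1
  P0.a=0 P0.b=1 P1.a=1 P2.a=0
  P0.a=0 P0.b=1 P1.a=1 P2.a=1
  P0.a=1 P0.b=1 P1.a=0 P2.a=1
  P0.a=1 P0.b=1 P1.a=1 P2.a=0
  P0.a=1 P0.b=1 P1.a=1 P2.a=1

spurious: P0.a=0 P0.b=0 P1.a=0 P2.a=1

outcome vector order: (P0.a,P0.b,P1.a,P2.a)
[SC] allowed = {(0,0,1,0), (0,0,1,1), (0,1,1,0), (0,1,1,1), (1,1,0,1), (1,1,1,0), (1,1,1,1)}
claimed∖SC = {(0,0,0,1)}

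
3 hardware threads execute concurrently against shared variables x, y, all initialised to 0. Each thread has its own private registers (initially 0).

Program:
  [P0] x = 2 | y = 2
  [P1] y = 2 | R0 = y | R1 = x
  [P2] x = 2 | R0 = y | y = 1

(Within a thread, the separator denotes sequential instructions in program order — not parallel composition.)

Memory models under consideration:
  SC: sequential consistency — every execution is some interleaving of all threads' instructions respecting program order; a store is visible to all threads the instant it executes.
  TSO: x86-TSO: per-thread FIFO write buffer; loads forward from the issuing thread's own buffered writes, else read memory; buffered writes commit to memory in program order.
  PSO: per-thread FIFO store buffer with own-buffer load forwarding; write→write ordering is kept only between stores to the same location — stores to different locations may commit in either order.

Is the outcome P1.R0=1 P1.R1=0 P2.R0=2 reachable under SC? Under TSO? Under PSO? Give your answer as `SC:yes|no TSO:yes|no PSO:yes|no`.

SC:no TSO:no PSO:yes

outcome vector order: (P1.R0,P1.R1,P2.R0)
[SC] allowed = {120, 122, 202, 220, 222}
[TSO] allowed = {120, 122, 200, 202, 220, 222}
[PSO] allowed = {100, 102, 120, 122, 200, 202, 220, 222}
target 102 ∈ {PSO}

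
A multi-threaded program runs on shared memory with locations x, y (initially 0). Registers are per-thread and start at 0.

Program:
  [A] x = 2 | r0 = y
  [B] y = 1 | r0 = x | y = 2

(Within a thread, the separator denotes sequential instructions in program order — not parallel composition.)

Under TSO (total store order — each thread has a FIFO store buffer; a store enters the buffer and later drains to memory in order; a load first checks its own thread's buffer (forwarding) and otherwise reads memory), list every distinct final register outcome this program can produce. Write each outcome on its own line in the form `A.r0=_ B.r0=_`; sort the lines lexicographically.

outcome vector order: (A.r0,B.r0)
|TSO outcomes| = 6

A.r0=0 B.r0=0
A.r0=0 B.r0=2
A.r0=1 B.r0=0
A.r0=1 B.r0=2
A.r0=2 B.r0=0
A.r0=2 B.r0=2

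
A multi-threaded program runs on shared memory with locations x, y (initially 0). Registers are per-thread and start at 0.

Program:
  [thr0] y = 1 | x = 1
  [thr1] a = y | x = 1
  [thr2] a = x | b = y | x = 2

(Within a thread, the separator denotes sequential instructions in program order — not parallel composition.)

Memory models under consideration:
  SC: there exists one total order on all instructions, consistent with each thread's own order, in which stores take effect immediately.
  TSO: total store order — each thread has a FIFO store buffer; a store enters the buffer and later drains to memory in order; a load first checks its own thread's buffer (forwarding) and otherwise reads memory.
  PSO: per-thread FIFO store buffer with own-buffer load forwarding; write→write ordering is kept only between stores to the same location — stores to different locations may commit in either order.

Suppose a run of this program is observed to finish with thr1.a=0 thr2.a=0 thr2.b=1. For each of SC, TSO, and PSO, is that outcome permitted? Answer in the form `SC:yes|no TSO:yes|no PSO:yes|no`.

outcome vector order: (thr1.a,thr2.a,thr2.b)
[SC] allowed = {(0,0,0) (0,0,1) (0,1,0) (0,1,1) (1,0,0) (1,0,1) (1,1,1)}
[TSO] allowed = {(0,0,0) (0,0,1) (0,1,0) (0,1,1) (1,0,0) (1,0,1) (1,1,1)}
[PSO] allowed = {(0,0,0) (0,0,1) (0,1,0) (0,1,1) (1,0,0) (1,0,1) (1,1,0) (1,1,1)}
target (0,0,1) ∈ {SC,TSO,PSO}

SC:yes TSO:yes PSO:yes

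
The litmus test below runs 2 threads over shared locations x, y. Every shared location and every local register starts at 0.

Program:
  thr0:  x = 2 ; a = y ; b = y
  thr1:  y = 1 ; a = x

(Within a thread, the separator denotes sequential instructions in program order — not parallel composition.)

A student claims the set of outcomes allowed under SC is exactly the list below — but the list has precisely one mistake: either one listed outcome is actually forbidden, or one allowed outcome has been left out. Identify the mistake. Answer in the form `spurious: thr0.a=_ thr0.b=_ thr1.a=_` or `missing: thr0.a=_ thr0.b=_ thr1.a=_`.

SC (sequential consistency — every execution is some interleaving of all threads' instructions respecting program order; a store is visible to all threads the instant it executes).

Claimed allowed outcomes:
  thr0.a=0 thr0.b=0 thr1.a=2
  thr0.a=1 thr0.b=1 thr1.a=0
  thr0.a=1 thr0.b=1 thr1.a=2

missing: thr0.a=0 thr0.b=1 thr1.a=2

outcome vector order: (thr0.a,thr0.b,thr1.a)
SC (4): <0 0 2>, <0 1 2>, <1 1 0>, <1 1 2>
SC∖claimed = {<0 1 2>}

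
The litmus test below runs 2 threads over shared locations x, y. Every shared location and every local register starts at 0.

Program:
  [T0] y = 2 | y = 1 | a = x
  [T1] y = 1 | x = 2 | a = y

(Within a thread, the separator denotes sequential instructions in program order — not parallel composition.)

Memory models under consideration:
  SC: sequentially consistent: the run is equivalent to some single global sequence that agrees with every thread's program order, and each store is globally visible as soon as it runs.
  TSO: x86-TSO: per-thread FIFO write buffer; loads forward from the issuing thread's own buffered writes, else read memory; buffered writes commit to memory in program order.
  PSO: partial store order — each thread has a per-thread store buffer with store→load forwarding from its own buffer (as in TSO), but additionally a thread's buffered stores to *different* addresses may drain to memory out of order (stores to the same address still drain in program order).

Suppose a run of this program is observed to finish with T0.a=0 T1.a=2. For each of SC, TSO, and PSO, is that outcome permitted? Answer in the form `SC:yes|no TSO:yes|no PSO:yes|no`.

outcome vector order: (T0.a,T1.a)
SC (3): 0/1 2/1 2/2
TSO (4): 0/1 0/2 2/1 2/2
PSO (4): 0/1 0/2 2/1 2/2
target 0/2 ∈ {TSO,PSO}

SC:no TSO:yes PSO:yes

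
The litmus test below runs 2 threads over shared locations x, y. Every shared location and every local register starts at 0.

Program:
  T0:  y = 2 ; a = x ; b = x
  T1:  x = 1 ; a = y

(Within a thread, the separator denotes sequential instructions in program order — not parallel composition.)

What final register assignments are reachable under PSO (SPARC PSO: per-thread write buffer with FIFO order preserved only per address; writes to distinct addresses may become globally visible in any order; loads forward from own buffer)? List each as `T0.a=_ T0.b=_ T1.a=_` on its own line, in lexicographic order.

outcome vector order: (T0.a,T0.b,T1.a)
|PSO outcomes| = 6

T0.a=0 T0.b=0 T1.a=0
T0.a=0 T0.b=0 T1.a=2
T0.a=0 T0.b=1 T1.a=0
T0.a=0 T0.b=1 T1.a=2
T0.a=1 T0.b=1 T1.a=0
T0.a=1 T0.b=1 T1.a=2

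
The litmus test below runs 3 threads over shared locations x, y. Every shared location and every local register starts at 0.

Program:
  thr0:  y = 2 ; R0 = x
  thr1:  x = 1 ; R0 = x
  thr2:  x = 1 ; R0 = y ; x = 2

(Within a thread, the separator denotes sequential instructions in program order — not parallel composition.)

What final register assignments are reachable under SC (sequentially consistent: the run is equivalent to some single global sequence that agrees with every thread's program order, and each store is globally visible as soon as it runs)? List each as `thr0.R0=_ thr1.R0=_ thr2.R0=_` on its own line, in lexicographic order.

outcome vector order: (thr0.R0,thr1.R0,thr2.R0)
|SC outcomes| = 10

thr0.R0=0 thr1.R0=1 thr2.R0=2
thr0.R0=0 thr1.R0=2 thr2.R0=2
thr0.R0=1 thr1.R0=1 thr2.R0=0
thr0.R0=1 thr1.R0=1 thr2.R0=2
thr0.R0=1 thr1.R0=2 thr2.R0=0
thr0.R0=1 thr1.R0=2 thr2.R0=2
thr0.R0=2 thr1.R0=1 thr2.R0=0
thr0.R0=2 thr1.R0=1 thr2.R0=2
thr0.R0=2 thr1.R0=2 thr2.R0=0
thr0.R0=2 thr1.R0=2 thr2.R0=2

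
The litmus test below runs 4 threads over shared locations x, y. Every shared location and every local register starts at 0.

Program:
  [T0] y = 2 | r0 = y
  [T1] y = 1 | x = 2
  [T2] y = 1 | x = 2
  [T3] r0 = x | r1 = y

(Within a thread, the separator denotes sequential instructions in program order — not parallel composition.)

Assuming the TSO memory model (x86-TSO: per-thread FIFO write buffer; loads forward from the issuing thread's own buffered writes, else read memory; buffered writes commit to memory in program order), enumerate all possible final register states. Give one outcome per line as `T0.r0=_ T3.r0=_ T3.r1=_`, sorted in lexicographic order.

T0.r0=1 T3.r0=0 T3.r1=0
T0.r0=1 T3.r0=0 T3.r1=1
T0.r0=1 T3.r0=0 T3.r1=2
T0.r0=1 T3.r0=2 T3.r1=1
T0.r0=1 T3.r0=2 T3.r1=2
T0.r0=2 T3.r0=0 T3.r1=0
T0.r0=2 T3.r0=0 T3.r1=1
T0.r0=2 T3.r0=0 T3.r1=2
T0.r0=2 T3.r0=2 T3.r1=1
T0.r0=2 T3.r0=2 T3.r1=2

outcome vector order: (T0.r0,T3.r0,T3.r1)
|TSO outcomes| = 10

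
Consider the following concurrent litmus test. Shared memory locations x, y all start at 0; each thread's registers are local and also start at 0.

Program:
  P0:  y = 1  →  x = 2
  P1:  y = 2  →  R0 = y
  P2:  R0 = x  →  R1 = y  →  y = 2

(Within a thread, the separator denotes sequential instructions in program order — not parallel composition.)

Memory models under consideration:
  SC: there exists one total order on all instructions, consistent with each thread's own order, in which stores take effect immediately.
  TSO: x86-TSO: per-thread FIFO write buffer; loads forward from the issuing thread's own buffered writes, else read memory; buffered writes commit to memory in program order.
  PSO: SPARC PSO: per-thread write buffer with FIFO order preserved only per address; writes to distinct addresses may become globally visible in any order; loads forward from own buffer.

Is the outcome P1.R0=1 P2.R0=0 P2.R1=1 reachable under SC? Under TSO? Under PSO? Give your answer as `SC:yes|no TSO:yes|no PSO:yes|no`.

outcome vector order: (P1.R0,P2.R0,P2.R1)
SC: 9 outcomes — {100, 101, 102, 121, 200, 201, 202, 221, 222}
TSO: 9 outcomes — {100, 101, 102, 121, 200, 201, 202, 221, 222}
PSO: 12 outcomes — {100, 101, 102, 120, 121, 122, 200, 201, 202, 220, 221, 222}
target 101 ∈ {SC,TSO,PSO}

SC:yes TSO:yes PSO:yes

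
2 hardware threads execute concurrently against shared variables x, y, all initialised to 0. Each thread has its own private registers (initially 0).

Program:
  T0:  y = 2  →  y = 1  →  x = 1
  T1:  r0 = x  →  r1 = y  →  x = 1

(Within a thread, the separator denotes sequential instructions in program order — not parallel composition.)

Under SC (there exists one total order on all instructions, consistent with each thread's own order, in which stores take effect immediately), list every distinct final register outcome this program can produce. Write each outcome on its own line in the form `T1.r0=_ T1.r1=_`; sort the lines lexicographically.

T1.r0=0 T1.r1=0
T1.r0=0 T1.r1=1
T1.r0=0 T1.r1=2
T1.r0=1 T1.r1=1

outcome vector order: (T1.r0,T1.r1)
|SC outcomes| = 4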